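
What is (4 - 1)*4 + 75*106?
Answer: 7962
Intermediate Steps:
(4 - 1)*4 + 75*106 = 3*4 + 7950 = 12 + 7950 = 7962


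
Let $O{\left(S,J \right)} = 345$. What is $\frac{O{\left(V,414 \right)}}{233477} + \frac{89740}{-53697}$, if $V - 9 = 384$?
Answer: $- \frac{2990528645}{1791002067} \approx -1.6698$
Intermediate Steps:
$V = 393$ ($V = 9 + 384 = 393$)
$\frac{O{\left(V,414 \right)}}{233477} + \frac{89740}{-53697} = \frac{345}{233477} + \frac{89740}{-53697} = 345 \cdot \frac{1}{233477} + 89740 \left(- \frac{1}{53697}\right) = \frac{345}{233477} - \frac{12820}{7671} = - \frac{2990528645}{1791002067}$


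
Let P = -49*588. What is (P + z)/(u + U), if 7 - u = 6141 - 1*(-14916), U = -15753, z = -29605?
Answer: 58417/36803 ≈ 1.5873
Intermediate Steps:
P = -28812
u = -21050 (u = 7 - (6141 - 1*(-14916)) = 7 - (6141 + 14916) = 7 - 1*21057 = 7 - 21057 = -21050)
(P + z)/(u + U) = (-28812 - 29605)/(-21050 - 15753) = -58417/(-36803) = -58417*(-1/36803) = 58417/36803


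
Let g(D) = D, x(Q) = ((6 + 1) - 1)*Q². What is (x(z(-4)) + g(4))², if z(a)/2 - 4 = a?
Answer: 16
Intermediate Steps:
z(a) = 8 + 2*a
x(Q) = 6*Q² (x(Q) = (7 - 1)*Q² = 6*Q²)
(x(z(-4)) + g(4))² = (6*(8 + 2*(-4))² + 4)² = (6*(8 - 8)² + 4)² = (6*0² + 4)² = (6*0 + 4)² = (0 + 4)² = 4² = 16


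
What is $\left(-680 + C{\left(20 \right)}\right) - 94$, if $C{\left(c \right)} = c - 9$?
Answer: $-763$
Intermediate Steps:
$C{\left(c \right)} = -9 + c$
$\left(-680 + C{\left(20 \right)}\right) - 94 = \left(-680 + \left(-9 + 20\right)\right) - 94 = \left(-680 + 11\right) - 94 = -669 - 94 = -763$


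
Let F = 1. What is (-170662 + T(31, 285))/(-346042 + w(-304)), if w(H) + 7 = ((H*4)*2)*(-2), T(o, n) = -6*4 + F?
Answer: 34137/68237 ≈ 0.50027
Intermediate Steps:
T(o, n) = -23 (T(o, n) = -6*4 + 1 = -24 + 1 = -23)
w(H) = -7 - 16*H (w(H) = -7 + ((H*4)*2)*(-2) = -7 + ((4*H)*2)*(-2) = -7 + (8*H)*(-2) = -7 - 16*H)
(-170662 + T(31, 285))/(-346042 + w(-304)) = (-170662 - 23)/(-346042 + (-7 - 16*(-304))) = -170685/(-346042 + (-7 + 4864)) = -170685/(-346042 + 4857) = -170685/(-341185) = -170685*(-1/341185) = 34137/68237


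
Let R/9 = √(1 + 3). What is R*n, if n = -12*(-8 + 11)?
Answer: -648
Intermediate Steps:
n = -36 (n = -12*3 = -36)
R = 18 (R = 9*√(1 + 3) = 9*√4 = 9*2 = 18)
R*n = 18*(-36) = -648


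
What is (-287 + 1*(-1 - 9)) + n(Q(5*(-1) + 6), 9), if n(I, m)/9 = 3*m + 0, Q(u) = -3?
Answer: -54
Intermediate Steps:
n(I, m) = 27*m (n(I, m) = 9*(3*m + 0) = 9*(3*m) = 27*m)
(-287 + 1*(-1 - 9)) + n(Q(5*(-1) + 6), 9) = (-287 + 1*(-1 - 9)) + 27*9 = (-287 + 1*(-10)) + 243 = (-287 - 10) + 243 = -297 + 243 = -54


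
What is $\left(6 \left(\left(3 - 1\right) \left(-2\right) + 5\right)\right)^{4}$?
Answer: $1296$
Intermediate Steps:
$\left(6 \left(\left(3 - 1\right) \left(-2\right) + 5\right)\right)^{4} = \left(6 \left(2 \left(-2\right) + 5\right)\right)^{4} = \left(6 \left(-4 + 5\right)\right)^{4} = \left(6 \cdot 1\right)^{4} = 6^{4} = 1296$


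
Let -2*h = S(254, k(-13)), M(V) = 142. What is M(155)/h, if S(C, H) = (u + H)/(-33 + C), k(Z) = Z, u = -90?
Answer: 62764/103 ≈ 609.36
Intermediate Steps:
S(C, H) = (-90 + H)/(-33 + C)
h = 103/442 (h = -(-90 - 13)/(2*(-33 + 254)) = -(-103)/(2*221) = -(-103)/442 = -½*(-103/221) = 103/442 ≈ 0.23303)
M(155)/h = 142/(103/442) = 142*(442/103) = 62764/103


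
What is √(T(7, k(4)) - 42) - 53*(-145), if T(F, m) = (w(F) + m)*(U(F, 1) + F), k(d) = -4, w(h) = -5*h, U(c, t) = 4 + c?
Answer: 7685 + 2*I*√186 ≈ 7685.0 + 27.276*I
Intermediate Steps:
T(F, m) = (4 + 2*F)*(m - 5*F) (T(F, m) = (-5*F + m)*((4 + F) + F) = (m - 5*F)*(4 + 2*F) = (4 + 2*F)*(m - 5*F))
√(T(7, k(4)) - 42) - 53*(-145) = √((-20*7 - 10*7² + 4*(-4) + 2*7*(-4)) - 42) - 53*(-145) = √((-140 - 10*49 - 16 - 56) - 42) + 7685 = √((-140 - 490 - 16 - 56) - 42) + 7685 = √(-702 - 42) + 7685 = √(-744) + 7685 = 2*I*√186 + 7685 = 7685 + 2*I*√186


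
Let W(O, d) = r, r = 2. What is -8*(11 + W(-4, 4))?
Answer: -104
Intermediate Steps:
W(O, d) = 2
-8*(11 + W(-4, 4)) = -8*(11 + 2) = -8*13 = -104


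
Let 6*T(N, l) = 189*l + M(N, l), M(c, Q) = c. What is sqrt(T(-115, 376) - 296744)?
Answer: I*sqrt(10257090)/6 ≈ 533.78*I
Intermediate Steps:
T(N, l) = N/6 + 63*l/2 (T(N, l) = (189*l + N)/6 = (N + 189*l)/6 = N/6 + 63*l/2)
sqrt(T(-115, 376) - 296744) = sqrt(((1/6)*(-115) + (63/2)*376) - 296744) = sqrt((-115/6 + 11844) - 296744) = sqrt(70949/6 - 296744) = sqrt(-1709515/6) = I*sqrt(10257090)/6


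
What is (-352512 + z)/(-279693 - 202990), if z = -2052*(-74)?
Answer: 200664/482683 ≈ 0.41573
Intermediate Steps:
z = 151848
(-352512 + z)/(-279693 - 202990) = (-352512 + 151848)/(-279693 - 202990) = -200664/(-482683) = -200664*(-1/482683) = 200664/482683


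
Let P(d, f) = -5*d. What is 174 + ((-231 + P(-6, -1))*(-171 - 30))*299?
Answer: 12080073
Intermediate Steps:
174 + ((-231 + P(-6, -1))*(-171 - 30))*299 = 174 + ((-231 - 5*(-6))*(-171 - 30))*299 = 174 + ((-231 + 30)*(-201))*299 = 174 - 201*(-201)*299 = 174 + 40401*299 = 174 + 12079899 = 12080073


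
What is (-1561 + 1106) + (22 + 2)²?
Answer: 121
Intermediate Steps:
(-1561 + 1106) + (22 + 2)² = -455 + 24² = -455 + 576 = 121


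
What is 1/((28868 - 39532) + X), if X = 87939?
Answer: 1/77275 ≈ 1.2941e-5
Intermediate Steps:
1/((28868 - 39532) + X) = 1/((28868 - 39532) + 87939) = 1/(-10664 + 87939) = 1/77275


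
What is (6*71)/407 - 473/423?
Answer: -12313/172161 ≈ -0.071520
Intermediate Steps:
(6*71)/407 - 473/423 = 426*(1/407) - 473*1/423 = 426/407 - 473/423 = -12313/172161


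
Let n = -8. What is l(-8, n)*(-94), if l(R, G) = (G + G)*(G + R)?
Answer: -24064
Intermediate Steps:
l(R, G) = 2*G*(G + R) (l(R, G) = (2*G)*(G + R) = 2*G*(G + R))
l(-8, n)*(-94) = (2*(-8)*(-8 - 8))*(-94) = (2*(-8)*(-16))*(-94) = 256*(-94) = -24064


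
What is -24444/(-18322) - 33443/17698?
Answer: -90066367/162131378 ≈ -0.55551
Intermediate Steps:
-24444/(-18322) - 33443/17698 = -24444*(-1/18322) - 33443*1/17698 = 12222/9161 - 33443/17698 = -90066367/162131378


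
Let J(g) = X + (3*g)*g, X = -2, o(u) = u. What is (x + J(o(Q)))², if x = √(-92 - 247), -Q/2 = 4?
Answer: (190 + I*√339)² ≈ 35761.0 + 6996.5*I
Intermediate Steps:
Q = -8 (Q = -2*4 = -8)
x = I*√339 (x = √(-339) = I*√339 ≈ 18.412*I)
J(g) = -2 + 3*g² (J(g) = -2 + (3*g)*g = -2 + 3*g²)
(x + J(o(Q)))² = (I*√339 + (-2 + 3*(-8)²))² = (I*√339 + (-2 + 3*64))² = (I*√339 + (-2 + 192))² = (I*√339 + 190)² = (190 + I*√339)²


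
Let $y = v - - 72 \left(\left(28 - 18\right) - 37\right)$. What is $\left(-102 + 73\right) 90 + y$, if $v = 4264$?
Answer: $-290$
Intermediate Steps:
$y = 2320$ ($y = 4264 - - 72 \left(\left(28 - 18\right) - 37\right) = 4264 - - 72 \left(10 - 37\right) = 4264 - \left(-72\right) \left(-27\right) = 4264 - 1944 = 2320$)
$\left(-102 + 73\right) 90 + y = \left(-102 + 73\right) 90 + 2320 = \left(-29\right) 90 + 2320 = -2610 + 2320 = -290$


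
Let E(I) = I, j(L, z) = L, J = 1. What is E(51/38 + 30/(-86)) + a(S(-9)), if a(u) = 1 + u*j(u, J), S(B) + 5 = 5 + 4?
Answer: 29401/1634 ≈ 17.993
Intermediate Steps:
S(B) = 4 (S(B) = -5 + (5 + 4) = -5 + 9 = 4)
a(u) = 1 + u² (a(u) = 1 + u*u = 1 + u²)
E(51/38 + 30/(-86)) + a(S(-9)) = (51/38 + 30/(-86)) + (1 + 4²) = (51*(1/38) + 30*(-1/86)) + (1 + 16) = (51/38 - 15/43) + 17 = 1623/1634 + 17 = 29401/1634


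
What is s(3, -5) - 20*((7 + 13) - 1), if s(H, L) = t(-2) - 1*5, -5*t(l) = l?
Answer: -1923/5 ≈ -384.60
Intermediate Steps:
t(l) = -l/5
s(H, L) = -23/5 (s(H, L) = -1/5*(-2) - 1*5 = 2/5 - 5 = -23/5)
s(3, -5) - 20*((7 + 13) - 1) = -23/5 - 20*((7 + 13) - 1) = -23/5 - 20*(20 - 1) = -23/5 - 20*19 = -23/5 - 380 = -1923/5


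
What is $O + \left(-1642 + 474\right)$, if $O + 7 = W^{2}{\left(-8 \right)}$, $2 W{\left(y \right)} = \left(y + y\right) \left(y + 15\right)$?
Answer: $1961$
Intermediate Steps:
$W{\left(y \right)} = y \left(15 + y\right)$ ($W{\left(y \right)} = \frac{\left(y + y\right) \left(y + 15\right)}{2} = \frac{2 y \left(15 + y\right)}{2} = y \left(15 + y\right)$)
$O = 3129$ ($O = -7 + \left(- 8 \left(15 - 8\right)\right)^{2} = -7 + \left(\left(-8\right) 7\right)^{2} = -7 + \left(-56\right)^{2} = -7 + 3136 = 3129$)
$O + \left(-1642 + 474\right) = 3129 + \left(-1642 + 474\right) = 3129 - 1168 = 1961$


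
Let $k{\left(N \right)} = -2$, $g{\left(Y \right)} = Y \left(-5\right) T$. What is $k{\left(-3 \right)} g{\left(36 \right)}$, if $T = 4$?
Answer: $1440$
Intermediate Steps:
$g{\left(Y \right)} = - 20 Y$ ($g{\left(Y \right)} = Y \left(-5\right) 4 = - 5 Y 4 = - 20 Y$)
$k{\left(-3 \right)} g{\left(36 \right)} = - 2 \left(\left(-20\right) 36\right) = \left(-2\right) \left(-720\right) = 1440$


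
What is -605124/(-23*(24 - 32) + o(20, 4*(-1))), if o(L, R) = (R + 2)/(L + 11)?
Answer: -9379422/2851 ≈ -3289.9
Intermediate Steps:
o(L, R) = (2 + R)/(11 + L)
-605124/(-23*(24 - 32) + o(20, 4*(-1))) = -605124/(-23*(24 - 32) + (2 + 4*(-1))/(11 + 20)) = -605124/(-23*(-8) + (2 - 4)/31) = -605124/(184 + (1/31)*(-2)) = -605124/(184 - 2/31) = -605124/5702/31 = -605124*31/5702 = -9379422/2851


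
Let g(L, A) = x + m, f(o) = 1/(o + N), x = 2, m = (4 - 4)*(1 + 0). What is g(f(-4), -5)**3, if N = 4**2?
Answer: 8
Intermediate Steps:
m = 0 (m = 0*1 = 0)
N = 16
f(o) = 1/(16 + o) (f(o) = 1/(o + 16) = 1/(16 + o))
g(L, A) = 2 (g(L, A) = 2 + 0 = 2)
g(f(-4), -5)**3 = 2**3 = 8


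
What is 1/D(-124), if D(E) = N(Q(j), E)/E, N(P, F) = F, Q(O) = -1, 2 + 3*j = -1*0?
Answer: 1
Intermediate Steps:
j = -2/3 (j = -2/3 + (-1*0)/3 = -2/3 + (1/3)*0 = -2/3 + 0 = -2/3 ≈ -0.66667)
D(E) = 1 (D(E) = E/E = 1)
1/D(-124) = 1/1 = 1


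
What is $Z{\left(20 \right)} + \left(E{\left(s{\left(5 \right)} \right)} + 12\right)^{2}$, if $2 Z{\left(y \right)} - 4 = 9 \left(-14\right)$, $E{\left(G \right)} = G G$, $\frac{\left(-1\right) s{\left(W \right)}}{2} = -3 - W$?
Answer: $71763$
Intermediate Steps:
$s{\left(W \right)} = 6 + 2 W$ ($s{\left(W \right)} = - 2 \left(-3 - W\right) = 6 + 2 W$)
$E{\left(G \right)} = G^{2}$
$Z{\left(y \right)} = -61$ ($Z{\left(y \right)} = 2 + \frac{9 \left(-14\right)}{2} = 2 + \frac{1}{2} \left(-126\right) = 2 - 63 = -61$)
$Z{\left(20 \right)} + \left(E{\left(s{\left(5 \right)} \right)} + 12\right)^{2} = -61 + \left(\left(6 + 2 \cdot 5\right)^{2} + 12\right)^{2} = -61 + \left(\left(6 + 10\right)^{2} + 12\right)^{2} = -61 + \left(16^{2} + 12\right)^{2} = -61 + \left(256 + 12\right)^{2} = -61 + 268^{2} = -61 + 71824 = 71763$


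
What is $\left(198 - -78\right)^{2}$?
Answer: $76176$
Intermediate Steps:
$\left(198 - -78\right)^{2} = \left(198 + 78\right)^{2} = 276^{2} = 76176$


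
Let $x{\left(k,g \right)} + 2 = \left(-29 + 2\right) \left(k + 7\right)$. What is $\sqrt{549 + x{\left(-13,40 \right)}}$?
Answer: $\sqrt{709} \approx 26.627$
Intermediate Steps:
$x{\left(k,g \right)} = -191 - 27 k$ ($x{\left(k,g \right)} = -2 + \left(-29 + 2\right) \left(k + 7\right) = -2 - 27 \left(7 + k\right) = -2 - \left(189 + 27 k\right) = -191 - 27 k$)
$\sqrt{549 + x{\left(-13,40 \right)}} = \sqrt{549 - -160} = \sqrt{549 + \left(-191 + 351\right)} = \sqrt{549 + 160} = \sqrt{709}$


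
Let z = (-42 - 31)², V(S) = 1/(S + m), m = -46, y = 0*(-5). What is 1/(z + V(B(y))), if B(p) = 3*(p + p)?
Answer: 46/245133 ≈ 0.00018765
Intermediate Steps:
y = 0
B(p) = 6*p (B(p) = 3*(2*p) = 6*p)
V(S) = 1/(-46 + S) (V(S) = 1/(S - 46) = 1/(-46 + S))
z = 5329 (z = (-73)² = 5329)
1/(z + V(B(y))) = 1/(5329 + 1/(-46 + 6*0)) = 1/(5329 + 1/(-46 + 0)) = 1/(5329 + 1/(-46)) = 1/(5329 - 1/46) = 1/(245133/46) = 46/245133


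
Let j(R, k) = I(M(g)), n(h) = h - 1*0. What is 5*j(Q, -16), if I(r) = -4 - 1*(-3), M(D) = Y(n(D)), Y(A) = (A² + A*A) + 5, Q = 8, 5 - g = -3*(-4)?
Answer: -5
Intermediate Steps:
n(h) = h (n(h) = h + 0 = h)
g = -7 (g = 5 - (-3)*(-4) = 5 - 1*12 = 5 - 12 = -7)
Y(A) = 5 + 2*A² (Y(A) = (A² + A²) + 5 = 2*A² + 5 = 5 + 2*A²)
M(D) = 5 + 2*D²
I(r) = -1 (I(r) = -4 + 3 = -1)
j(R, k) = -1
5*j(Q, -16) = 5*(-1) = -5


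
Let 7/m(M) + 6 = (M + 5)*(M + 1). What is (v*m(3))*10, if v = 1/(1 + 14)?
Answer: 7/39 ≈ 0.17949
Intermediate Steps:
v = 1/15 ≈ 0.066667
m(M) = 7/(-6 + (1 + M)*(5 + M)) (m(M) = 7/(-6 + (M + 5)*(M + 1)) = 7/(-6 + (5 + M)*(1 + M)) = 7/(-6 + (1 + M)*(5 + M)))
(v*m(3))*10 = ((7/(-1 + 3² + 6*3))/15)*10 = ((7/(-1 + 9 + 18))/15)*10 = ((7/26)/15)*10 = ((7*(1/26))/15)*10 = ((1/15)*(7/26))*10 = (7/390)*10 = 7/39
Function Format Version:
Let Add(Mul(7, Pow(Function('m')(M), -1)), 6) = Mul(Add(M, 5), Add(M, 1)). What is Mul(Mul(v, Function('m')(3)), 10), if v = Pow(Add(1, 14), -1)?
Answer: Rational(7, 39) ≈ 0.17949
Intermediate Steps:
v = Rational(1, 15) (v = Pow(15, -1) = Rational(1, 15) ≈ 0.066667)
Function('m')(M) = Mul(7, Pow(Add(-6, Mul(Add(1, M), Add(5, M))), -1)) (Function('m')(M) = Mul(7, Pow(Add(-6, Mul(Add(M, 5), Add(M, 1))), -1)) = Mul(7, Pow(Add(-6, Mul(Add(5, M), Add(1, M))), -1)) = Mul(7, Pow(Add(-6, Mul(Add(1, M), Add(5, M))), -1)))
Mul(Mul(v, Function('m')(3)), 10) = Mul(Mul(Rational(1, 15), Mul(7, Pow(Add(-1, Pow(3, 2), Mul(6, 3)), -1))), 10) = Mul(Mul(Rational(1, 15), Mul(7, Pow(Add(-1, 9, 18), -1))), 10) = Mul(Mul(Rational(1, 15), Mul(7, Pow(26, -1))), 10) = Mul(Mul(Rational(1, 15), Mul(7, Rational(1, 26))), 10) = Mul(Mul(Rational(1, 15), Rational(7, 26)), 10) = Mul(Rational(7, 390), 10) = Rational(7, 39)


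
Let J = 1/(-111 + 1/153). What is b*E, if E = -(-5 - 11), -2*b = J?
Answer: 612/8491 ≈ 0.072076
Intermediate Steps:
J = -153/16982 (J = 1/(-111 + 1/153) = 1/(-16982/153) = -153/16982 ≈ -0.0090095)
b = 153/33964 (b = -½*(-153/16982) = 153/33964 ≈ 0.0045048)
E = 16 (E = -1*(-16) = 16)
b*E = (153/33964)*16 = 612/8491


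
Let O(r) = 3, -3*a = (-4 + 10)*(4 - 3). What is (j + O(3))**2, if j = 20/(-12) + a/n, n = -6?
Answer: 25/9 ≈ 2.7778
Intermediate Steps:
a = -2 (a = -(-4 + 10)*(4 - 3)/3 = -2 ≈ -2.0000)
j = -4/3 (j = 20/(-12) - 2/(-6) = 20*(-1/12) - 2*(-1/6) = -5/3 + 1/3 = -4/3 ≈ -1.3333)
(j + O(3))**2 = (-4/3 + 3)**2 = (5/3)**2 = 25/9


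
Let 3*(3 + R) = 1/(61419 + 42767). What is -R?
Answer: 937673/312558 ≈ 3.0000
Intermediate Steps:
R = -937673/312558 (R = -3 + 1/(3*(61419 + 42767)) = -3 + (⅓)/104186 = -3 + (⅓)*(1/104186) = -3 + 1/312558 = -937673/312558 ≈ -3.0000)
-R = -1*(-937673/312558) = 937673/312558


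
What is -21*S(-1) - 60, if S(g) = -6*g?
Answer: -186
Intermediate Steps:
-21*S(-1) - 60 = -(-126)*(-1) - 60 = -21*6 - 60 = -126 - 60 = -186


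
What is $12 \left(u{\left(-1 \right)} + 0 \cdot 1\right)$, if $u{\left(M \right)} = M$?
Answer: $-12$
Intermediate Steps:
$12 \left(u{\left(-1 \right)} + 0 \cdot 1\right) = 12 \left(-1 + 0 \cdot 1\right) = 12 \left(-1 + 0\right) = 12 \left(-1\right) = -12$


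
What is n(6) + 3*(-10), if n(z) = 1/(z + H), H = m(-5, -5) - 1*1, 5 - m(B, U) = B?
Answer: -449/15 ≈ -29.933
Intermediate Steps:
m(B, U) = 5 - B
H = 9 (H = (5 - 1*(-5)) - 1*1 = (5 + 5) - 1 = 10 - 1 = 9)
n(z) = 1/(9 + z) (n(z) = 1/(z + 9) = 1/(9 + z))
n(6) + 3*(-10) = 1/(9 + 6) + 3*(-10) = 1/15 - 30 = -449/15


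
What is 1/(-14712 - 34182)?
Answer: -1/48894 ≈ -2.0452e-5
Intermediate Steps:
1/(-14712 - 34182) = 1/(-48894) = -1/48894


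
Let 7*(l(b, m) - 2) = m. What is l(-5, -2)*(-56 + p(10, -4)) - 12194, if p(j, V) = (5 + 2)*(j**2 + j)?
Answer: -10970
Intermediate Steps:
l(b, m) = 2 + m/7
p(j, V) = 7*j + 7*j**2 (p(j, V) = 7*(j + j**2) = 7*j + 7*j**2)
l(-5, -2)*(-56 + p(10, -4)) - 12194 = (2 + (1/7)*(-2))*(-56 + 7*10*(1 + 10)) - 12194 = (2 - 2/7)*(-56 + 7*10*11) - 12194 = 12*(-56 + 770)/7 - 12194 = (12/7)*714 - 12194 = 1224 - 12194 = -10970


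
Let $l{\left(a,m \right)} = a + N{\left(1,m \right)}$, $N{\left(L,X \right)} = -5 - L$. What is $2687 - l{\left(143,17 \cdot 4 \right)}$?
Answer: $2550$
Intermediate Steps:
$l{\left(a,m \right)} = -6 + a$ ($l{\left(a,m \right)} = a - 6 = -6 + a$)
$2687 - l{\left(143,17 \cdot 4 \right)} = 2687 - \left(-6 + 143\right) = 2687 - 137 = 2550$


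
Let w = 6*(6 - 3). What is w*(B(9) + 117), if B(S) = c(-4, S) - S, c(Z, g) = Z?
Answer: 1872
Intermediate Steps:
w = 18 (w = 6*3 = 18)
B(S) = -4 - S
w*(B(9) + 117) = 18*((-4 - 1*9) + 117) = 18*((-4 - 9) + 117) = 18*(-13 + 117) = 18*104 = 1872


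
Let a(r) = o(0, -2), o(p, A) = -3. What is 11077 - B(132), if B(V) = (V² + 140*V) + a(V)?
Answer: -24824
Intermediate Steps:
a(r) = -3
B(V) = -3 + V² + 140*V (B(V) = (V² + 140*V) - 3 = -3 + V² + 140*V)
11077 - B(132) = 11077 - (-3 + 132² + 140*132) = 11077 - (-3 + 17424 + 18480) = 11077 - 1*35901 = 11077 - 35901 = -24824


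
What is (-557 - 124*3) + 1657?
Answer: 728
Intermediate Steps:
(-557 - 124*3) + 1657 = (-557 - 372) + 1657 = -929 + 1657 = 728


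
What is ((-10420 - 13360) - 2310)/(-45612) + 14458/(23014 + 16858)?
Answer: 30352121/32475744 ≈ 0.93461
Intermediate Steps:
((-10420 - 13360) - 2310)/(-45612) + 14458/(23014 + 16858) = (-23780 - 2310)*(-1/45612) + 14458/39872 = -26090*(-1/45612) + 14458*(1/39872) = 13045/22806 + 7229/19936 = 30352121/32475744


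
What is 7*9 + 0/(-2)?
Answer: 63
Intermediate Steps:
7*9 + 0/(-2) = 63 + 0*(-1/2) = 63 + 0 = 63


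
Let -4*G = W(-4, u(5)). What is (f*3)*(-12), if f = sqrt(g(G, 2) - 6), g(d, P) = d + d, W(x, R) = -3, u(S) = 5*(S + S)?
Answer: -54*I*sqrt(2) ≈ -76.368*I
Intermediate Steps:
u(S) = 10*S (u(S) = 5*(2*S) = 10*S)
G = 3/4 (G = -1/4*(-3) = 3/4 ≈ 0.75000)
g(d, P) = 2*d
f = 3*I*sqrt(2)/2 (f = sqrt(2*(3/4) - 6) = sqrt(3/2 - 6) = sqrt(-9/2) = 3*I*sqrt(2)/2 ≈ 2.1213*I)
(f*3)*(-12) = ((3*I*sqrt(2)/2)*3)*(-12) = (9*I*sqrt(2)/2)*(-12) = -54*I*sqrt(2)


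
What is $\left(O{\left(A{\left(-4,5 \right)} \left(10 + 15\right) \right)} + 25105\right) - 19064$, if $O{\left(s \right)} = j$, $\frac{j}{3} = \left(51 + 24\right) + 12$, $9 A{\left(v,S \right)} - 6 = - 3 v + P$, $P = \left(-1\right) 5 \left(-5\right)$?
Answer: $6302$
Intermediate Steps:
$P = 25$ ($P = \left(-5\right) \left(-5\right) = 25$)
$A{\left(v,S \right)} = \frac{31}{9} - \frac{v}{3}$ ($A{\left(v,S \right)} = \frac{2}{3} + \frac{- 3 v + 25}{9} = \frac{2}{3} + \frac{25 - 3 v}{9} = \frac{2}{3} - \left(- \frac{25}{9} + \frac{v}{3}\right) = \frac{31}{9} - \frac{v}{3}$)
$j = 261$ ($j = 3 \left(\left(51 + 24\right) + 12\right) = 3 \left(75 + 12\right) = 3 \cdot 87 = 261$)
$O{\left(s \right)} = 261$
$\left(O{\left(A{\left(-4,5 \right)} \left(10 + 15\right) \right)} + 25105\right) - 19064 = \left(261 + 25105\right) - 19064 = 25366 - 19064 = 6302$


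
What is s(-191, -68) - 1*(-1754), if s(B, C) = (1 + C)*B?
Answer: 14551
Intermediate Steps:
s(B, C) = B*(1 + C)
s(-191, -68) - 1*(-1754) = -191*(1 - 68) - 1*(-1754) = -191*(-67) + 1754 = 12797 + 1754 = 14551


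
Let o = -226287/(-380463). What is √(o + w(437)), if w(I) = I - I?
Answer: 51*√3677809/126821 ≈ 0.77121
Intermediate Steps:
w(I) = 0
o = 75429/126821 (o = -226287*(-1/380463) = 75429/126821 ≈ 0.59477)
√(o + w(437)) = √(75429/126821 + 0) = √(75429/126821) = 51*√3677809/126821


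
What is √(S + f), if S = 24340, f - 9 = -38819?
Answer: I*√14470 ≈ 120.29*I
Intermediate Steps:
f = -38810 (f = 9 - 38819 = -38810)
√(S + f) = √(24340 - 38810) = √(-14470) = I*√14470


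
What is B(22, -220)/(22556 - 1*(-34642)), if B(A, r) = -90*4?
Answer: -60/9533 ≈ -0.0062939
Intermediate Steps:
B(A, r) = -360
B(22, -220)/(22556 - 1*(-34642)) = -360/(22556 - 1*(-34642)) = -360/(22556 + 34642) = -360/57198 = -360*1/57198 = -60/9533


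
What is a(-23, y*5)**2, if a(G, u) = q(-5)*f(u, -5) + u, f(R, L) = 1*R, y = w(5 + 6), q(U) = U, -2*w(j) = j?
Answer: 12100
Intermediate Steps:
w(j) = -j/2
y = -11/2 (y = -(5 + 6)/2 = -1/2*11 = -11/2 ≈ -5.5000)
f(R, L) = R
a(G, u) = -4*u (a(G, u) = -5*u + u = -4*u)
a(-23, y*5)**2 = (-(-22)*5)**2 = (-4*(-55/2))**2 = 110**2 = 12100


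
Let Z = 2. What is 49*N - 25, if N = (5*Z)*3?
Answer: 1445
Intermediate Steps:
N = 30 (N = (5*2)*3 = 10*3 = 30)
49*N - 25 = 49*30 - 25 = 1470 - 25 = 1445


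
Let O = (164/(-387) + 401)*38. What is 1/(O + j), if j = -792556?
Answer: -387/300828298 ≈ -1.2864e-6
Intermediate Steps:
O = 5890874/387 (O = (164*(-1/387) + 401)*38 = (-164/387 + 401)*38 = (155023/387)*38 = 5890874/387 ≈ 15222.)
1/(O + j) = 1/(5890874/387 - 792556) = 1/(-300828298/387) = -387/300828298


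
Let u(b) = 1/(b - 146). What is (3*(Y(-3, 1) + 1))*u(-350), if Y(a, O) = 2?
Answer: -9/496 ≈ -0.018145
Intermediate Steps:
u(b) = 1/(-146 + b)
(3*(Y(-3, 1) + 1))*u(-350) = (3*(2 + 1))/(-146 - 350) = (3*3)/(-496) = 9*(-1/496) = -9/496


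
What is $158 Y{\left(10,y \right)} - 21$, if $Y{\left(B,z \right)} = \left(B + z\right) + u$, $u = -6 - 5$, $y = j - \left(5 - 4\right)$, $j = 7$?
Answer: $769$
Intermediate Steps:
$y = 6$ ($y = 7 - \left(5 - 4\right) = 7 - 1 = 6$)
$u = -11$ ($u = -6 - 5 = -11$)
$Y{\left(B,z \right)} = -11 + B + z$ ($Y{\left(B,z \right)} = \left(B + z\right) - 11 = -11 + B + z$)
$158 Y{\left(10,y \right)} - 21 = 158 \left(-11 + 10 + 6\right) - 21 = 158 \cdot 5 - 21 = 790 - 21 = 769$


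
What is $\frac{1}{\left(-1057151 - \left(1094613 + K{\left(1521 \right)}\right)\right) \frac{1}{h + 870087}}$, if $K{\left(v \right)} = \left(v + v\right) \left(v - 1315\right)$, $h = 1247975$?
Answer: $- \frac{1059031}{1389208} \approx -0.76233$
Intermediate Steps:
$K{\left(v \right)} = 2 v \left(-1315 + v\right)$
$\frac{1}{\left(-1057151 - \left(1094613 + K{\left(1521 \right)}\right)\right) \frac{1}{h + 870087}} = \frac{1}{\left(-1057151 - \left(1094613 + 2 \cdot 1521 \left(-1315 + 1521\right)\right)\right) \frac{1}{1247975 + 870087}} = \frac{1}{\left(-1057151 - \left(1094613 + 2 \cdot 1521 \cdot 206\right)\right) \frac{1}{2118062}} = \frac{1}{\left(-1057151 - 1721265\right) \frac{1}{2118062}} = \frac{1}{\left(-2778416\right) \frac{1}{2118062}} = \frac{1}{- \frac{1389208}{1059031}} = - \frac{1059031}{1389208}$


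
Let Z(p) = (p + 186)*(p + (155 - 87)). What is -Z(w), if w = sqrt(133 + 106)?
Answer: -12887 - 254*sqrt(239) ≈ -16814.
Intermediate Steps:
w = sqrt(239) ≈ 15.460
Z(p) = (68 + p)*(186 + p) (Z(p) = (186 + p)*(p + 68) = (186 + p)*(68 + p) = (68 + p)*(186 + p))
-Z(w) = -(12648 + (sqrt(239))**2 + 254*sqrt(239)) = -(12648 + 239 + 254*sqrt(239)) = -(12887 + 254*sqrt(239)) = -12887 - 254*sqrt(239)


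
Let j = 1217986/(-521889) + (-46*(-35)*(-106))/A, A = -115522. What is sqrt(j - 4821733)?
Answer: I*sqrt(4381561666886730074415500757)/30144830529 ≈ 2195.8*I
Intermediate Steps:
j = -25819300976/30144830529 (j = 1217986/(-521889) + (-46*(-35)*(-106))/(-115522) = 1217986*(-1/521889) + (1610*(-106))*(-1/115522) = -1217986/521889 - 170660*(-1/115522) = -1217986/521889 + 85330/57761 = -25819300976/30144830529 ≈ -0.85651)
sqrt(j - 4821733) = sqrt(-25819300976/30144830529 - 4821733) = sqrt(-145350349960387733/30144830529) = I*sqrt(4381561666886730074415500757)/30144830529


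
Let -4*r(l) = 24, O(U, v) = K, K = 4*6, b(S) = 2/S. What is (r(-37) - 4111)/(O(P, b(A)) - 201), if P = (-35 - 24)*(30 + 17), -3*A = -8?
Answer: 4117/177 ≈ 23.260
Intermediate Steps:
A = 8/3 (A = -⅓*(-8) = 8/3 ≈ 2.6667)
K = 24
P = -2773 (P = -59*47 = -2773)
O(U, v) = 24
r(l) = -6 (r(l) = -¼*24 = -6)
(r(-37) - 4111)/(O(P, b(A)) - 201) = (-6 - 4111)/(24 - 201) = -4117/(-177) = -4117*(-1/177) = 4117/177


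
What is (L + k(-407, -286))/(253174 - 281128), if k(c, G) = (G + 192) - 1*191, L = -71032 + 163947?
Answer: -46315/13977 ≈ -3.3137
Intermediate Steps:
L = 92915
k(c, G) = 1 + G (k(c, G) = (192 + G) - 191 = 1 + G)
(L + k(-407, -286))/(253174 - 281128) = (92915 + (1 - 286))/(253174 - 281128) = (92915 - 285)/(-27954) = 92630*(-1/27954) = -46315/13977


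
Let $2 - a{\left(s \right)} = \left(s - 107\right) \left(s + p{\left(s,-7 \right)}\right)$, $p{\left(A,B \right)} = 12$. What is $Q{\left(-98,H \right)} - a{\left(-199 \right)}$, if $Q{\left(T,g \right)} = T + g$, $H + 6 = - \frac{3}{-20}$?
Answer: $\frac{1142323}{20} \approx 57116.0$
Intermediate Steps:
$a{\left(s \right)} = 2 - \left(-107 + s\right) \left(12 + s\right)$ ($a{\left(s \right)} = 2 - \left(s - 107\right) \left(s + 12\right) = 2 - \left(-107 + s\right) \left(12 + s\right)$)
$H = - \frac{117}{20}$ ($H = -6 - \frac{3}{-20} = -6 - - \frac{3}{20} = -6 + \frac{3}{20} = - \frac{117}{20} \approx -5.85$)
$Q{\left(-98,H \right)} - a{\left(-199 \right)} = \left(-98 - \frac{117}{20}\right) - \left(1286 - \left(-199\right)^{2} + 95 \left(-199\right)\right) = - \frac{2077}{20} - \left(1286 - 39601 - 18905\right) = - \frac{2077}{20} - -57220 = - \frac{2077}{20} + 57220 = \frac{1142323}{20}$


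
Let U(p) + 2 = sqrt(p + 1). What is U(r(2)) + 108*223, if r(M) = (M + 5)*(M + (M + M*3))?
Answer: 24082 + sqrt(71) ≈ 24090.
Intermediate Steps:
r(M) = 5*M*(5 + M) (r(M) = (5 + M)*(M + (M + 3*M)) = (5 + M)*(M + 4*M) = (5 + M)*(5*M) = 5*M*(5 + M))
U(p) = -2 + sqrt(1 + p) (U(p) = -2 + sqrt(p + 1) = -2 + sqrt(1 + p))
U(r(2)) + 108*223 = (-2 + sqrt(1 + 5*2*(5 + 2))) + 108*223 = (-2 + sqrt(1 + 5*2*7)) + 24084 = (-2 + sqrt(1 + 70)) + 24084 = (-2 + sqrt(71)) + 24084 = 24082 + sqrt(71)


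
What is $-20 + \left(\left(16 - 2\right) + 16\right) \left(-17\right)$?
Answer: $-530$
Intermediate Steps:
$-20 + \left(\left(16 - 2\right) + 16\right) \left(-17\right) = -20 + \left(14 + 16\right) \left(-17\right) = -20 + 30 \left(-17\right) = -20 - 510 = -530$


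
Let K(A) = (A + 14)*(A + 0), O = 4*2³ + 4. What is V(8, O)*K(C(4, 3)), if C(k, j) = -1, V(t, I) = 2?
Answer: -26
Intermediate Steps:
O = 36 (O = 4*8 + 4 = 32 + 4 = 36)
K(A) = A*(14 + A) (K(A) = (14 + A)*A = A*(14 + A))
V(8, O)*K(C(4, 3)) = 2*(-(14 - 1)) = 2*(-1*13) = 2*(-13) = -26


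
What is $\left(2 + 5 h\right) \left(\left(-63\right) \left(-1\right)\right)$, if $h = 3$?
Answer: $1071$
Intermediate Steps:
$\left(2 + 5 h\right) \left(\left(-63\right) \left(-1\right)\right) = \left(2 + 5 \cdot 3\right) \left(\left(-63\right) \left(-1\right)\right) = \left(2 + 15\right) 63 = 17 \cdot 63 = 1071$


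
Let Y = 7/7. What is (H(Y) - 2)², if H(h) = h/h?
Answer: 1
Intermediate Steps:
Y = 1 (Y = 7*(⅐) = 1)
H(h) = 1
(H(Y) - 2)² = (1 - 2)² = (-1)² = 1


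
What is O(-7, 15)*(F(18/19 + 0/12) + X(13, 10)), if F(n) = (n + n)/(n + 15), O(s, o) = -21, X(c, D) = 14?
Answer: -29946/101 ≈ -296.50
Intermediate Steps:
F(n) = 2*n/(15 + n) (F(n) = (2*n)/(15 + n) = 2*n/(15 + n))
O(-7, 15)*(F(18/19 + 0/12) + X(13, 10)) = -21*(2*(18/19 + 0/12)/(15 + (18/19 + 0/12)) + 14) = -21*(2*(18*(1/19) + 0*(1/12))/(15 + (18*(1/19) + 0*(1/12))) + 14) = -21*(2*(18/19 + 0)/(15 + (18/19 + 0)) + 14) = -21*(2*(18/19)/(15 + 18/19) + 14) = -21*(2*(18/19)/(303/19) + 14) = -21*(2*(18/19)*(19/303) + 14) = -21*(12/101 + 14) = -21*1426/101 = -29946/101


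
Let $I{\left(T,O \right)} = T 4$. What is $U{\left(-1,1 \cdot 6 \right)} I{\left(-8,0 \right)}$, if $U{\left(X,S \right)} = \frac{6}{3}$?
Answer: $-64$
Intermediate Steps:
$I{\left(T,O \right)} = 4 T$
$U{\left(X,S \right)} = 2$ ($U{\left(X,S \right)} = 6 \cdot \frac{1}{3} = 2$)
$U{\left(-1,1 \cdot 6 \right)} I{\left(-8,0 \right)} = 2 \cdot 4 \left(-8\right) = 2 \left(-32\right) = -64$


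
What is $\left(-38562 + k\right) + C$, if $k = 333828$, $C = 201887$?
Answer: $497153$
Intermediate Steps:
$\left(-38562 + k\right) + C = \left(-38562 + 333828\right) + 201887 = 295266 + 201887 = 497153$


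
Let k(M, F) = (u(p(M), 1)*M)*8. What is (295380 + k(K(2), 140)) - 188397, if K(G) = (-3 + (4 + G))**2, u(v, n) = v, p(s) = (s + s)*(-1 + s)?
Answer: 117351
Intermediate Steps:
p(s) = 2*s*(-1 + s) (p(s) = (2*s)*(-1 + s) = 2*s*(-1 + s))
K(G) = (1 + G)**2
k(M, F) = 16*M**2*(-1 + M) (k(M, F) = ((2*M*(-1 + M))*M)*8 = (2*M**2*(-1 + M))*8 = 16*M**2*(-1 + M))
(295380 + k(K(2), 140)) - 188397 = (295380 + 16*((1 + 2)**2)**2*(-1 + (1 + 2)**2)) - 188397 = (295380 + 16*(3**2)**2*(-1 + 3**2)) - 188397 = (295380 + 16*9**2*(-1 + 9)) - 188397 = (295380 + 16*81*8) - 188397 = (295380 + 10368) - 188397 = 305748 - 188397 = 117351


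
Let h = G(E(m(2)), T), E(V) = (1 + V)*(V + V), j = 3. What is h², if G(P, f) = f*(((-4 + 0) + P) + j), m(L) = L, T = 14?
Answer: 23716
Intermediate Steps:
E(V) = 2*V*(1 + V) (E(V) = (1 + V)*(2*V) = 2*V*(1 + V))
G(P, f) = f*(-1 + P) (G(P, f) = f*(((-4 + 0) + P) + 3) = f*((-4 + P) + 3) = f*(-1 + P))
h = 154 (h = 14*(-1 + 2*2*(1 + 2)) = 14*(-1 + 2*2*3) = 14*(-1 + 12) = 14*11 = 154)
h² = 154² = 23716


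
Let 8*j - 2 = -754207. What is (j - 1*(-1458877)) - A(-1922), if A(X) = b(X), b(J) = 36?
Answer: 10916523/8 ≈ 1.3646e+6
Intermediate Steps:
A(X) = 36
j = -754205/8 (j = ¼ + (⅛)*(-754207) = ¼ - 754207/8 = -754205/8 ≈ -94276.)
(j - 1*(-1458877)) - A(-1922) = (-754205/8 - 1*(-1458877)) - 1*36 = (-754205/8 + 1458877) - 36 = 10916811/8 - 36 = 10916523/8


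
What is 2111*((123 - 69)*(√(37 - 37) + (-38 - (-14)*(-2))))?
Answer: -7523604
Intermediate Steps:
2111*((123 - 69)*(√(37 - 37) + (-38 - (-14)*(-2)))) = 2111*(54*(√0 + (-38 - 1*28))) = 2111*(54*(0 + (-38 - 28))) = 2111*(54*(0 - 66)) = 2111*(54*(-66)) = 2111*(-3564) = -7523604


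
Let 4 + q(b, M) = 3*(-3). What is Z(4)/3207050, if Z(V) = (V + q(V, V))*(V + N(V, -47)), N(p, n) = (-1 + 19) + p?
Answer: -117/1603525 ≈ -7.2964e-5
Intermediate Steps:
N(p, n) = 18 + p
q(b, M) = -13 (q(b, M) = -4 + 3*(-3) = -4 - 9 = -13)
Z(V) = (-13 + V)*(18 + 2*V) (Z(V) = (V - 13)*(V + (18 + V)) = (-13 + V)*(18 + 2*V))
Z(4)/3207050 = (-234 - 8*4 + 2*4²)/3207050 = (-234 - 32 + 2*16)*(1/3207050) = (-234 - 32 + 32)*(1/3207050) = -234*1/3207050 = -117/1603525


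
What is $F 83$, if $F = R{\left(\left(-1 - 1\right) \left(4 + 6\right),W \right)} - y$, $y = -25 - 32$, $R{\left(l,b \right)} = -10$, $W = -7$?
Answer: $3901$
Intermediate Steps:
$y = -57$ ($y = -25 - 32 = -57$)
$F = 47$ ($F = -10 - -57 = -10 + 57 = 47$)
$F 83 = 47 \cdot 83 = 3901$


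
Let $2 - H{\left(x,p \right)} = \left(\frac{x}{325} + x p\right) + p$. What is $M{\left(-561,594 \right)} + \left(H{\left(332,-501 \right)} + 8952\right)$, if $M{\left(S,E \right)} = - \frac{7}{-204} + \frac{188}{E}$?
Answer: $\frac{1153808729453}{6563700} \approx 1.7579 \cdot 10^{5}$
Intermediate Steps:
$M{\left(S,E \right)} = \frac{7}{204} + \frac{188}{E}$ ($M{\left(S,E \right)} = \left(-7\right) \left(- \frac{1}{204}\right) + \frac{188}{E} = \frac{7}{204} + \frac{188}{E}$)
$H{\left(x,p \right)} = 2 - p - \frac{x}{325} - p x$ ($H{\left(x,p \right)} = 2 - \left(\left(\frac{x}{325} + x p\right) + p\right) = 2 - \left(\left(\frac{x}{325} + p x\right) + p\right) = 2 - \left(p + \frac{x}{325} + p x\right) = 2 - p - \frac{x}{325} - p x$)
$M{\left(-561,594 \right)} + \left(H{\left(332,-501 \right)} + 8952\right) = \left(\frac{7}{204} + \frac{188}{594}\right) + \left(\left(2 - -501 - \frac{332}{325} - \left(-501\right) 332\right) + 8952\right) = \left(\frac{7}{204} + 188 \cdot \frac{1}{594}\right) + \left(\left(2 + 501 - \frac{332}{325} + 166332\right) + 8952\right) = \left(\frac{7}{204} + \frac{94}{297}\right) + \left(\frac{54221043}{325} + 8952\right) = \frac{7085}{20196} + \frac{57130443}{325} = \frac{1153808729453}{6563700}$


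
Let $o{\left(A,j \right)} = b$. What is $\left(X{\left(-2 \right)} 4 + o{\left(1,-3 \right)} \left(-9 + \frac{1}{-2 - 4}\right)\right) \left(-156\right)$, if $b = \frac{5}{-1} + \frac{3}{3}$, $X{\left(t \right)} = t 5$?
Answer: $520$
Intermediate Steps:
$X{\left(t \right)} = 5 t$
$b = -4$ ($b = 5 \left(-1\right) + 3 \cdot \frac{1}{3} = -5 + 1 = -4$)
$o{\left(A,j \right)} = -4$
$\left(X{\left(-2 \right)} 4 + o{\left(1,-3 \right)} \left(-9 + \frac{1}{-2 - 4}\right)\right) \left(-156\right) = \left(5 \left(-2\right) 4 - 4 \left(-9 + \frac{1}{-2 - 4}\right)\right) \left(-156\right) = \left(\left(-10\right) 4 - 4 \left(-9 + \frac{1}{-6}\right)\right) \left(-156\right) = \left(-40 - 4 \left(-9 - \frac{1}{6}\right)\right) \left(-156\right) = \left(-40 - - \frac{110}{3}\right) \left(-156\right) = \left(-40 + \frac{110}{3}\right) \left(-156\right) = \left(- \frac{10}{3}\right) \left(-156\right) = 520$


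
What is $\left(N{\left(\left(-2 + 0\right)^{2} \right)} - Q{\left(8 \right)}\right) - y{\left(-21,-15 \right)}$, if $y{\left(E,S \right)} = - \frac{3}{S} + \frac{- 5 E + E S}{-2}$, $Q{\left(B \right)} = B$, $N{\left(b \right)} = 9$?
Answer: $\frac{1054}{5} \approx 210.8$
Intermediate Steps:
$y{\left(E,S \right)} = - \frac{3}{S} + \frac{5 E}{2} - \frac{E S}{2}$ ($y{\left(E,S \right)} = - \frac{3}{S} + \left(- 5 E + E S\right) \left(- \frac{1}{2}\right) = - \frac{3}{S} - \left(- \frac{5 E}{2} + \frac{E S}{2}\right) = - \frac{3}{S} + \frac{5 E}{2} - \frac{E S}{2}$)
$\left(N{\left(\left(-2 + 0\right)^{2} \right)} - Q{\left(8 \right)}\right) - y{\left(-21,-15 \right)} = \left(9 - 8\right) - \frac{-6 - \left(-21\right) \left(-15\right) \left(-5 - 15\right)}{2 \left(-15\right)} = \left(9 - 8\right) - \frac{1}{2} \left(- \frac{1}{15}\right) \left(-6 - \left(-21\right) \left(-15\right) \left(-20\right)\right) = 1 - \frac{1}{2} \left(- \frac{1}{15}\right) \left(-6 + 6300\right) = 1 - \frac{1}{2} \left(- \frac{1}{15}\right) 6294 = 1 - - \frac{1049}{5} = 1 + \frac{1049}{5} = \frac{1054}{5}$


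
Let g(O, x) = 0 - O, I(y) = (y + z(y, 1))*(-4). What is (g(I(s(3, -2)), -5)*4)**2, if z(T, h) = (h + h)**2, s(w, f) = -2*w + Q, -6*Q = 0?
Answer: 1024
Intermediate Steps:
Q = 0 (Q = -1/6*0 = 0)
s(w, f) = -2*w (s(w, f) = -2*w + 0 = -2*w)
z(T, h) = 4*h**2 (z(T, h) = (2*h)**2 = 4*h**2)
I(y) = -16 - 4*y (I(y) = (y + 4*1**2)*(-4) = (y + 4*1)*(-4) = (y + 4)*(-4) = (4 + y)*(-4) = -16 - 4*y)
g(O, x) = -O
(g(I(s(3, -2)), -5)*4)**2 = (-(-16 - (-8)*3)*4)**2 = (-(-16 - 4*(-6))*4)**2 = (-(-16 + 24)*4)**2 = (-1*8*4)**2 = (-8*4)**2 = (-32)**2 = 1024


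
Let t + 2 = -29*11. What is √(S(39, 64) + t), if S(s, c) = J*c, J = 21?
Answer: √1023 ≈ 31.984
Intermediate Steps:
t = -321 (t = -2 - 29*11 = -2 - 319 = -321)
S(s, c) = 21*c
√(S(39, 64) + t) = √(21*64 - 321) = √(1344 - 321) = √1023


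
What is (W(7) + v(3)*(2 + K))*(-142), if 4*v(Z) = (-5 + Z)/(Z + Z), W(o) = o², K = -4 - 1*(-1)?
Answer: -41819/6 ≈ -6969.8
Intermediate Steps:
K = -3 (K = -4 + 1 = -3)
v(Z) = (-5 + Z)/(8*Z) (v(Z) = ((-5 + Z)/(Z + Z))/4 = ((-5 + Z)/((2*Z)))/4 = ((-5 + Z)*(1/(2*Z)))/4 = ((-5 + Z)/(2*Z))/4 = (-5 + Z)/(8*Z))
(W(7) + v(3)*(2 + K))*(-142) = (7² + ((⅛)*(-5 + 3)/3)*(2 - 3))*(-142) = (49 + ((⅛)*(⅓)*(-2))*(-1))*(-142) = (49 - 1/12*(-1))*(-142) = (49 + 1/12)*(-142) = (589/12)*(-142) = -41819/6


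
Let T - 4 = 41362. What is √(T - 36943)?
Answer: √4423 ≈ 66.506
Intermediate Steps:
T = 41366 (T = 4 + 41362 = 41366)
√(T - 36943) = √(41366 - 36943) = √4423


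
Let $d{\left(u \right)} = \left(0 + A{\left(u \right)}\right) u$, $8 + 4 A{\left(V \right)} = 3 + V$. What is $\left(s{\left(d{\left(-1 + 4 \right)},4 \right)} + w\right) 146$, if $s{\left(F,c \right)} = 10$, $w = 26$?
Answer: $5256$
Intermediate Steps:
$A{\left(V \right)} = - \frac{5}{4} + \frac{V}{4}$ ($A{\left(V \right)} = -2 + \frac{3 + V}{4} = -2 + \left(\frac{3}{4} + \frac{V}{4}\right) = - \frac{5}{4} + \frac{V}{4}$)
$d{\left(u \right)} = u \left(- \frac{5}{4} + \frac{u}{4}\right)$ ($d{\left(u \right)} = \left(0 + \left(- \frac{5}{4} + \frac{u}{4}\right)\right) u = \left(- \frac{5}{4} + \frac{u}{4}\right) u = u \left(- \frac{5}{4} + \frac{u}{4}\right)$)
$\left(s{\left(d{\left(-1 + 4 \right)},4 \right)} + w\right) 146 = \left(10 + 26\right) 146 = 36 \cdot 146 = 5256$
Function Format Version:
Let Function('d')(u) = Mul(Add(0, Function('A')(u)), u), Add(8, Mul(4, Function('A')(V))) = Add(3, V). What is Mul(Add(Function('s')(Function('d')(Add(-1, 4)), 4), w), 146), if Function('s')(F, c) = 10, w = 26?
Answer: 5256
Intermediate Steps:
Function('A')(V) = Add(Rational(-5, 4), Mul(Rational(1, 4), V)) (Function('A')(V) = Add(-2, Mul(Rational(1, 4), Add(3, V))) = Add(-2, Add(Rational(3, 4), Mul(Rational(1, 4), V))) = Add(Rational(-5, 4), Mul(Rational(1, 4), V)))
Function('d')(u) = Mul(u, Add(Rational(-5, 4), Mul(Rational(1, 4), u))) (Function('d')(u) = Mul(Add(0, Add(Rational(-5, 4), Mul(Rational(1, 4), u))), u) = Mul(Add(Rational(-5, 4), Mul(Rational(1, 4), u)), u) = Mul(u, Add(Rational(-5, 4), Mul(Rational(1, 4), u))))
Mul(Add(Function('s')(Function('d')(Add(-1, 4)), 4), w), 146) = Mul(Add(10, 26), 146) = Mul(36, 146) = 5256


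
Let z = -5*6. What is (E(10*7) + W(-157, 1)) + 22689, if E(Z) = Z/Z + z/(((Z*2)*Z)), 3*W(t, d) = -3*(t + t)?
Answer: 22543917/980 ≈ 23004.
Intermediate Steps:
z = -30
W(t, d) = -2*t (W(t, d) = (-3*(t + t))/3 = (-6*t)/3 = -2*t)
E(Z) = 1 - 15/Z² (E(Z) = Z/Z - 30*1/(2*Z²) = 1 - 30*1/(2*Z²) = 1 - 15/Z²)
(E(10*7) + W(-157, 1)) + 22689 = ((1 - 15/(10*7)²) - 2*(-157)) + 22689 = ((1 - 15/70²) + 314) + 22689 = ((1 - 15*1/4900) + 314) + 22689 = ((1 - 3/980) + 314) + 22689 = (977/980 + 314) + 22689 = 308697/980 + 22689 = 22543917/980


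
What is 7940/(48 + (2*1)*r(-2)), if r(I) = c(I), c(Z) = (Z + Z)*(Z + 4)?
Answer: 1985/8 ≈ 248.13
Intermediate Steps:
c(Z) = 2*Z*(4 + Z) (c(Z) = (2*Z)*(4 + Z) = 2*Z*(4 + Z))
r(I) = 2*I*(4 + I)
7940/(48 + (2*1)*r(-2)) = 7940/(48 + (2*1)*(2*(-2)*(4 - 2))) = 7940/(48 + 2*(2*(-2)*2)) = 7940/(48 + 2*(-8)) = 7940/(48 - 16) = 7940/32 = 7940*(1/32) = 1985/8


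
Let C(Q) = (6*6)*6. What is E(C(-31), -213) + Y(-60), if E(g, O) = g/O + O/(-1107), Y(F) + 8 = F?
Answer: -1803059/26199 ≈ -68.822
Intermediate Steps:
C(Q) = 216 (C(Q) = 36*6 = 216)
Y(F) = -8 + F
E(g, O) = -O/1107 + g/O (E(g, O) = g/O + O*(-1/1107) = g/O - O/1107 = -O/1107 + g/O)
E(C(-31), -213) + Y(-60) = (-1/1107*(-213) + 216/(-213)) + (-8 - 60) = (71/369 + 216*(-1/213)) - 68 = (71/369 - 72/71) - 68 = -21527/26199 - 68 = -1803059/26199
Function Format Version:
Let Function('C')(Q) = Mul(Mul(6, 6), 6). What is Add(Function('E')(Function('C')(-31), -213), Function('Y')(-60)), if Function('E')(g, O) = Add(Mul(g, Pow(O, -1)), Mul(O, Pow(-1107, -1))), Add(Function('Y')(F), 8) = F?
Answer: Rational(-1803059, 26199) ≈ -68.822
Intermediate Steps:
Function('C')(Q) = 216 (Function('C')(Q) = Mul(36, 6) = 216)
Function('Y')(F) = Add(-8, F)
Function('E')(g, O) = Add(Mul(Rational(-1, 1107), O), Mul(g, Pow(O, -1))) (Function('E')(g, O) = Add(Mul(g, Pow(O, -1)), Mul(O, Rational(-1, 1107))) = Add(Mul(g, Pow(O, -1)), Mul(Rational(-1, 1107), O)) = Add(Mul(Rational(-1, 1107), O), Mul(g, Pow(O, -1))))
Add(Function('E')(Function('C')(-31), -213), Function('Y')(-60)) = Add(Add(Mul(Rational(-1, 1107), -213), Mul(216, Pow(-213, -1))), Add(-8, -60)) = Add(Add(Rational(71, 369), Mul(216, Rational(-1, 213))), -68) = Add(Add(Rational(71, 369), Rational(-72, 71)), -68) = Add(Rational(-21527, 26199), -68) = Rational(-1803059, 26199)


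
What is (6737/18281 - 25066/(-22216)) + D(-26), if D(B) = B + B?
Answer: -10255447727/203065348 ≈ -50.503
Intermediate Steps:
D(B) = 2*B
(6737/18281 - 25066/(-22216)) + D(-26) = (6737/18281 - 25066/(-22216)) + 2*(-26) = (6737*(1/18281) - 25066*(-1/22216)) - 52 = (6737/18281 + 12533/11108) - 52 = 303950369/203065348 - 52 = -10255447727/203065348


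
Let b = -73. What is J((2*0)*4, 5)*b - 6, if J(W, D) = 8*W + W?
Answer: -6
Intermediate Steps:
J(W, D) = 9*W
J((2*0)*4, 5)*b - 6 = (9*((2*0)*4))*(-73) - 6 = (9*(0*4))*(-73) - 6 = (9*0)*(-73) - 6 = 0*(-73) - 6 = 0 - 6 = -6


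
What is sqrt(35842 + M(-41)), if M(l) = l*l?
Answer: sqrt(37523) ≈ 193.71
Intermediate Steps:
M(l) = l**2
sqrt(35842 + M(-41)) = sqrt(35842 + (-41)**2) = sqrt(35842 + 1681) = sqrt(37523)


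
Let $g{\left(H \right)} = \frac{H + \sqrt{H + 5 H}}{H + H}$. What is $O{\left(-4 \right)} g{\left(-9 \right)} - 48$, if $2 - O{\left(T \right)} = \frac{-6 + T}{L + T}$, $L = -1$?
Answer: $-48$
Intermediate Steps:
$g{\left(H \right)} = \frac{H + \sqrt{6} \sqrt{H}}{2 H}$ ($g{\left(H \right)} = \frac{H + \sqrt{6 H}}{2 H} = \left(H + \sqrt{6} \sqrt{H}\right) \frac{1}{2 H} = \frac{H + \sqrt{6} \sqrt{H}}{2 H}$)
$O{\left(T \right)} = 2 - \frac{-6 + T}{-1 + T}$
$O{\left(-4 \right)} g{\left(-9 \right)} - 48 = \frac{4 - 4}{-1 - 4} \left(\frac{1}{2} + \frac{\sqrt{6}}{2 \cdot 3 i}\right) - 48 = \frac{1}{-5} \cdot 0 \left(\frac{1}{2} + \frac{\sqrt{6} \left(- \frac{i}{3}\right)}{2}\right) - 48 = \left(- \frac{1}{5}\right) 0 \left(\frac{1}{2} - \frac{i \sqrt{6}}{6}\right) - 48 = 0 \left(\frac{1}{2} - \frac{i \sqrt{6}}{6}\right) - 48 = 0 - 48 = -48$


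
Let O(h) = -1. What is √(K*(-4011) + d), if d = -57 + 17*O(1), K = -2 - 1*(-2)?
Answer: I*√74 ≈ 8.6023*I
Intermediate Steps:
K = 0 (K = -2 + 2 = 0)
d = -74 (d = -57 + 17*(-1) = -57 - 17 = -74)
√(K*(-4011) + d) = √(0*(-4011) - 74) = √(0 - 74) = √(-74) = I*√74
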